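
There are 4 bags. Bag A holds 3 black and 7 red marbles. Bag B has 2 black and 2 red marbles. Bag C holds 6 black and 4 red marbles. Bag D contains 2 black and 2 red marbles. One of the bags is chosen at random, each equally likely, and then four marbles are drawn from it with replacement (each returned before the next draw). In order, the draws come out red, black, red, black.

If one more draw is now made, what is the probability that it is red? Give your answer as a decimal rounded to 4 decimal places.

For each hypothesis, P(data | H) works out to: P(data | bag A) = (7/10)(3/10)(7/10)(3/10) = 0.0441; P(data | bag B) = (2/4)(2/4)(2/4)(2/4) = 0.0625; P(data | bag C) = (4/10)(6/10)(4/10)(6/10) = 0.0576; P(data | bag D) = (2/4)(2/4)(2/4)(2/4) = 0.0625.
Weighting by the prior gives 1/4 · 0.0441 = 0.011025, 1/4 · 0.0625 = 0.015625, 1/4 · 0.0576 = 0.0144, 1/4 · 0.0625 = 0.015625; summing to 0.056675.
Dividing through by the total gives posterior P(bag A | data) = 0.19453, P(bag B | data) = 0.27569, P(bag C | data) = 0.25408, P(bag D | data) = 0.27569.
Averaging over the posterior, P(red next | data) = (7/10)(0.19453) + (1/2)(0.27569) + (2/5)(0.25408) + (1/2)(0.27569) = 0.5135.

0.5135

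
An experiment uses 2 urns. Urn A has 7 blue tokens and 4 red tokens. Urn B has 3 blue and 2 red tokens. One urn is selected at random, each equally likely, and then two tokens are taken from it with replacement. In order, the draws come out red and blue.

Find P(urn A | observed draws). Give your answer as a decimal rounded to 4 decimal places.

For each hypothesis, P(data | H) works out to: P(data | urn A) = (4/11)(7/11) = 0.2314; P(data | urn B) = (2/5)(3/5) = 0.24.
Multiplying each by its prior: 1/2 · 0.2314 = 0.1157, 1/2 · 0.24 = 0.12; summing to 0.2357.
So P(urn A | data) = (0.1157) / (0.2357) = 0.49088.

0.4909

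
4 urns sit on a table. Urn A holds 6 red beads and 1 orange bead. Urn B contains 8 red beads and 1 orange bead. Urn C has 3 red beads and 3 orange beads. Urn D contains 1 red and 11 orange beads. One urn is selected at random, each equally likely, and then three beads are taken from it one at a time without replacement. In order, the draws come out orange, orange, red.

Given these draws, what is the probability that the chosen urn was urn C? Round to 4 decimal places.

0.6429

Under each hypothesis, the probability of the observed sequence is: P(data | urn A) = (1/7)(0/6) = 0; P(data | urn B) = (1/9)(0/8) = 0; P(data | urn C) = (3/6)(2/5)(3/4) = 3/20; P(data | urn D) = (11/12)(10/11)(1/10) = 1/12.
Multiplying each by its prior: 1/4 · 0 = 0, 1/4 · 0 = 0, 1/4 · 3/20 = 3/80, 1/4 · 1/12 = 1/48; with total 7/120.
So P(urn C | data) = (3/80) / (7/120) = 9/14.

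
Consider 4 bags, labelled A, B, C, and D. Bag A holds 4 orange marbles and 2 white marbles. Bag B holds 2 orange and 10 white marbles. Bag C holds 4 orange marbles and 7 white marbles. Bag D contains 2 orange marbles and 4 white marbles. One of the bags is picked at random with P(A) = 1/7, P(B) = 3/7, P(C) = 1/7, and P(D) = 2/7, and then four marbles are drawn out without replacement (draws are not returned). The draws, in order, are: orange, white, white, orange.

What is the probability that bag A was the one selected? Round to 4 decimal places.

For each hypothesis, P(data | H) works out to: P(data | bag A) = (4/6)(2/5)(1/4)(3/3) = 1/15; P(data | bag B) = (2/12)(10/11)(9/10)(1/9) = 1/66; P(data | bag C) = (4/11)(7/10)(6/9)(3/8) = 7/110; P(data | bag D) = (2/6)(4/5)(3/4)(1/3) = 1/15.
Multiplying each by its prior: 1/7 · 1/15 = 1/105, 3/7 · 1/66 = 1/154, 1/7 · 7/110 = 1/110, 2/7 · 1/15 = 2/105; summing to 17/385.
By Bayes' rule, P(bag A | data) = (1/105) / (17/385) = 11/51.

0.2157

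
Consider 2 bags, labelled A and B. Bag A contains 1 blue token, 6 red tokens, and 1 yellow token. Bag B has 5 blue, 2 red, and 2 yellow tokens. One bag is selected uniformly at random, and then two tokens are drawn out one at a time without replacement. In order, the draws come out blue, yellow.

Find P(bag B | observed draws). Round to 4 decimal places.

0.8861

Under each hypothesis, the probability of the observed sequence is: P(data | bag A) = (1/8)(1/7) = 0.017857; P(data | bag B) = (5/9)(2/8) = 0.13889.
Weighting by the prior gives 1/2 · 0.017857 = 0.0089286, 1/2 · 0.13889 = 0.069444; summing to 0.078373.
By Bayes' rule, P(bag B | data) = (0.069444) / (0.078373) = 0.88608.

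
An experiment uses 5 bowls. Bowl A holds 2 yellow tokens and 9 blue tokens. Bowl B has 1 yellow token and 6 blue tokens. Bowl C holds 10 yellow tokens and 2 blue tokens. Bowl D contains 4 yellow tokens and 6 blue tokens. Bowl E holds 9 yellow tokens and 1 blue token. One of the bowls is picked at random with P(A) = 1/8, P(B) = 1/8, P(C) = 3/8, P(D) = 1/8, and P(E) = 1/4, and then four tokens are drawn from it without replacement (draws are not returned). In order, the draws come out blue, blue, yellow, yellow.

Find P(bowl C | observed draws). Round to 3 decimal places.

0.337

The likelihood of the observed sequence under each hypothesis: P(data | bowl A) = (9/11)(8/10)(2/9)(1/8) = 1/55; P(data | bowl B) = (6/7)(5/6)(1/5)(0/4) = 0; P(data | bowl C) = (2/12)(1/11)(10/10)(9/9) = 1/66; P(data | bowl D) = (6/10)(5/9)(4/8)(3/7) = 1/14; P(data | bowl E) = (1/10)(0/9) = 0.
Multiplying each by its prior: 1/8 · 1/55 = 1/440, 1/8 · 0 = 0, 3/8 · 1/66 = 1/176, 1/8 · 1/14 = 1/112, 1/4 · 0 = 0; summing to 13/770.
Hence P(bowl C | data) = (1/176) / (13/770) = 35/104.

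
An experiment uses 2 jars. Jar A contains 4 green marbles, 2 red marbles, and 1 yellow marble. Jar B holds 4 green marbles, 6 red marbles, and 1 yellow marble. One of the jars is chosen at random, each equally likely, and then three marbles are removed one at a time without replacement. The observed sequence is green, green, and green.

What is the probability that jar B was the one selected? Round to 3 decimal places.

The likelihood of the observed sequence under each hypothesis: P(data | jar A) = (4/7)(3/6)(2/5) = 4/35; P(data | jar B) = (4/11)(3/10)(2/9) = 4/165.
Multiplying each by its prior: 1/2 · 4/35 = 2/35, 1/2 · 4/165 = 2/165; these sum to 16/231.
By Bayes' rule, P(jar B | data) = (2/165) / (16/231) = 7/40.

0.175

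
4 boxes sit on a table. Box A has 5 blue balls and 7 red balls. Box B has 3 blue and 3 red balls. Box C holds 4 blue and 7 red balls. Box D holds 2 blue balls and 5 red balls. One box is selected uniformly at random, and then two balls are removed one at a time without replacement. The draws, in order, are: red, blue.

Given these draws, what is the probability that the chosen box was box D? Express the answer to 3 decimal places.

0.225

The likelihood of the observed sequence under each hypothesis: P(data | box A) = (7/12)(5/11) = 0.26515; P(data | box B) = (3/6)(3/5) = 0.3; P(data | box C) = (7/11)(4/10) = 0.25455; P(data | box D) = (5/7)(2/6) = 0.2381.
Multiplying each by its prior: 1/4 · 0.26515 = 0.066288, 1/4 · 0.3 = 0.075, 1/4 · 0.25455 = 0.063636, 1/4 · 0.2381 = 0.059524; with total 0.26445.
So P(box D | data) = (0.059524) / (0.26445) = 0.22509.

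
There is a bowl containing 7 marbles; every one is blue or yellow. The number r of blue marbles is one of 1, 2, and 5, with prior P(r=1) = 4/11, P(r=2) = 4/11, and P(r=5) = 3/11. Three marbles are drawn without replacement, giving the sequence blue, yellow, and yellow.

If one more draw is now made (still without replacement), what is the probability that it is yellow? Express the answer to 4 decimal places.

0.7742

For each hypothesis, P(data | H) works out to: P(data | r = 1) = (1/7)(6/6)(5/5) = 1/7; P(data | r = 2) = (2/7)(5/6)(4/5) = 4/21; P(data | r = 5) = (5/7)(2/6)(1/5) = 1/21.
Multiplying each by its prior: 4/11 · 1/7 = 4/77, 4/11 · 4/21 = 16/231, 3/11 · 1/21 = 1/77; with total 31/231.
Normalising, the posterior is P(r = 1 | data) = 12/31, P(r = 2 | data) = 16/31, P(r = 5 | data) = 3/31.
So P(yellow next | data) = Σ P(yellow next | H) P(H | data) = (1)(12/31) + (3/4)(16/31) + (0)(3/31) = 24/31.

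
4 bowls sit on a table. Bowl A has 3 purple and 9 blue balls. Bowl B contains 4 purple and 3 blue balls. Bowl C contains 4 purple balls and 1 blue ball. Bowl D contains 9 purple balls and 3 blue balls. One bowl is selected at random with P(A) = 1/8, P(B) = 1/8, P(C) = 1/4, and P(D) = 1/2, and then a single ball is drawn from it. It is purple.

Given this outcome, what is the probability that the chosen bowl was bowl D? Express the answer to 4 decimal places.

For each hypothesis, P(data | H) works out to: P(data | bowl A) = (3/12) = 0.25; P(data | bowl B) = (4/7) = 0.57143; P(data | bowl C) = (4/5) = 0.8; P(data | bowl D) = (9/12) = 0.75.
Multiplying each by its prior: 1/8 · 0.25 = 0.03125, 1/8 · 0.57143 = 0.071429, 1/4 · 0.8 = 0.2, 1/2 · 0.75 = 0.375; summing to 0.67768.
By Bayes' rule, P(bowl D | data) = (0.375) / (0.67768) = 0.55336.

0.5534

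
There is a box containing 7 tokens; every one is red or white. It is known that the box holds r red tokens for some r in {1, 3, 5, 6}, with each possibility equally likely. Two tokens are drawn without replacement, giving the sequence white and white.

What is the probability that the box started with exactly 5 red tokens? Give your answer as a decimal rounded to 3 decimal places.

For each hypothesis, P(data | H) works out to: P(data | r = 1) = (6/7)(5/6) = 5/7; P(data | r = 3) = (4/7)(3/6) = 2/7; P(data | r = 5) = (2/7)(1/6) = 1/21; P(data | r = 6) = (1/7)(0/6) = 0.
Weighting by the prior gives 1/4 · 5/7 = 5/28, 1/4 · 2/7 = 1/14, 1/4 · 1/21 = 1/84, 1/4 · 0 = 0; these sum to 11/42.
Therefore the posterior P(r = 5 | data) = (1/84) / (11/42) = 1/22.

0.045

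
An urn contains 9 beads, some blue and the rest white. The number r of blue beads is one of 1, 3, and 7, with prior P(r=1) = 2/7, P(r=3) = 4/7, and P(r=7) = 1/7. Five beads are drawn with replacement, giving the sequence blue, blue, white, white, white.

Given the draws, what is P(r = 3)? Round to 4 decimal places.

The likelihood of the observed sequence under each hypothesis: P(data | r = 1) = (1/9)(1/9)(8/9)(8/9)(8/9) = 0.0086708; P(data | r = 3) = (3/9)(3/9)(6/9)(6/9)(6/9) = 0.032922; P(data | r = 7) = (7/9)(7/9)(2/9)(2/9)(2/9) = 0.0066386.
The prior-weighted likelihoods are 2/7 · 0.0086708 = 0.0024774, 4/7 · 0.032922 = 0.018812, 1/7 · 0.0066386 = 0.00094836; summing to 0.022238.
By Bayes' rule, P(r = 3 | data) = (0.018812) / (0.022238) = 0.84595.

0.8460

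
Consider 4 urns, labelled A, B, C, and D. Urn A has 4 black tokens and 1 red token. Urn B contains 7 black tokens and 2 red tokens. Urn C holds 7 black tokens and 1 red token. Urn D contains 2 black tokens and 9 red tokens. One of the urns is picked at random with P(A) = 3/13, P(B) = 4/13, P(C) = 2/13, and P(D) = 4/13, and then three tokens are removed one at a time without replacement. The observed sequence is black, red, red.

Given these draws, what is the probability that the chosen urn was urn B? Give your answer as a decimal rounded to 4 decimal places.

Compute the likelihood of the observed sequence for each case: P(data | urn A) = (4/5)(1/4)(0/3) = 0; P(data | urn B) = (7/9)(2/8)(1/7) = 0.027778; P(data | urn C) = (7/8)(1/7)(0/6) = 0; P(data | urn D) = (2/11)(9/10)(8/9) = 0.14545.
The prior-weighted likelihoods are 3/13 · 0 = 0, 4/13 · 0.027778 = 0.008547, 2/13 · 0 = 0, 4/13 · 0.14545 = 0.044755; summing to 0.053302.
Hence P(urn B | data) = (0.008547) / (0.053302) = 0.16035.

0.1603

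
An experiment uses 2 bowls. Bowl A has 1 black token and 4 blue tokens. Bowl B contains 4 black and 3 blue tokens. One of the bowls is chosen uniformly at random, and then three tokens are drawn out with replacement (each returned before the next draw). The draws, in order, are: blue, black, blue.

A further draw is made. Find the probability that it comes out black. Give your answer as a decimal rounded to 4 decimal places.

Under each hypothesis, the probability of the observed sequence is: P(data | bowl A) = (4/5)(1/5)(4/5) = 0.128; P(data | bowl B) = (3/7)(4/7)(3/7) = 0.10496.
Weighting by the prior gives 1/2 · 0.128 = 0.064, 1/2 · 0.10496 = 0.052478; these sum to 0.11648.
Normalising, the posterior is P(bowl A | data) = 0.54946, P(bowl B | data) = 0.45054.
The predictive probability is P(black next | data) = (1/5)(0.54946) + (4/7)(0.45054) = 0.36734.

0.3673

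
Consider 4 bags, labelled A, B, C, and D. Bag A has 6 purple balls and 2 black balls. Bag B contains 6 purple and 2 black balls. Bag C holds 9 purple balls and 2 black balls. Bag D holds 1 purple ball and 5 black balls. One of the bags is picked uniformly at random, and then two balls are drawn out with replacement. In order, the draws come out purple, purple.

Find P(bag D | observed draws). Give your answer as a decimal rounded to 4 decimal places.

0.0152

For each hypothesis, P(data | H) works out to: P(data | bag A) = (6/8)(6/8) = 0.5625; P(data | bag B) = (6/8)(6/8) = 0.5625; P(data | bag C) = (9/11)(9/11) = 0.66942; P(data | bag D) = (1/6)(1/6) = 0.027778.
The prior-weighted likelihoods are 1/4 · 0.5625 = 0.14062, 1/4 · 0.5625 = 0.14062, 1/4 · 0.66942 = 0.16736, 1/4 · 0.027778 = 0.0069444; with total 0.45555.
By Bayes' rule, P(bag D | data) = (0.0069444) / (0.45555) = 0.015244.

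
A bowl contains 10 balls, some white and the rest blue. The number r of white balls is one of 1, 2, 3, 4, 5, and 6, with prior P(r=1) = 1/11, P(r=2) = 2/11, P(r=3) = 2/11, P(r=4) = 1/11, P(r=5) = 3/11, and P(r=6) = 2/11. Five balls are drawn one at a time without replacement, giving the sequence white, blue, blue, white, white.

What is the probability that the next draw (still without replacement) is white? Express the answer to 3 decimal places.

The likelihood of the observed sequence under each hypothesis: P(data | r = 1) = (1/10)(9/9)(8/8)(0/7) = 0; P(data | r = 2) = (2/10)(8/9)(7/8)(1/7)(0/6) = 0; P(data | r = 3) = (3/10)(7/9)(6/8)(2/7)(1/6) = 0.0083333; P(data | r = 4) = (4/10)(6/9)(5/8)(3/7)(2/6) = 0.02381; P(data | r = 5) = (5/10)(5/9)(4/8)(4/7)(3/6) = 0.039683; P(data | r = 6) = (6/10)(4/9)(3/8)(5/7)(4/6) = 0.047619.
Multiplying each by its prior: 1/11 · 0 = 0, 2/11 · 0 = 0, 2/11 · 0.0083333 = 0.0015152, 1/11 · 0.02381 = 0.0021645, 3/11 · 0.039683 = 0.010823, 2/11 · 0.047619 = 0.008658; summing to 0.02316.
The posterior is then P(r = 1 | data) = 0, P(r = 2 | data) = 0, P(r = 3 | data) = 0.065421, P(r = 4 | data) = 0.093458, P(r = 5 | data) = 0.46729, P(r = 6 | data) = 0.37383.
The predictive probability is P(white next | data) = (0)(0.065421) + (1/5)(0.093458) + (2/5)(0.46729) + (3/5)(0.37383) = 0.42991.

0.430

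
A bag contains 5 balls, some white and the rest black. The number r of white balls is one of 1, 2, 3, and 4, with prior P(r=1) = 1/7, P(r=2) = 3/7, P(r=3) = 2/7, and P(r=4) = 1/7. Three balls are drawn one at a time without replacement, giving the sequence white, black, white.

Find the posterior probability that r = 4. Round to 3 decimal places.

For each hypothesis, P(data | H) works out to: P(data | r = 1) = (1/5)(4/4)(0/3) = 0; P(data | r = 2) = (2/5)(3/4)(1/3) = 1/10; P(data | r = 3) = (3/5)(2/4)(2/3) = 1/5; P(data | r = 4) = (4/5)(1/4)(3/3) = 1/5.
Multiplying each by its prior: 1/7 · 0 = 0, 3/7 · 1/10 = 3/70, 2/7 · 1/5 = 2/35, 1/7 · 1/5 = 1/35; these sum to 9/70.
By Bayes' rule, P(r = 4 | data) = (1/35) / (9/70) = 2/9.

0.222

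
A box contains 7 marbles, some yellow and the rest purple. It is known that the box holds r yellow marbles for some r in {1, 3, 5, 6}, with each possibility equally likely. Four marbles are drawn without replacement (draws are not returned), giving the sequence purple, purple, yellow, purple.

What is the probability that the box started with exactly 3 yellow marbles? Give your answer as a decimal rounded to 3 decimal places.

0.375

Compute the likelihood of the observed sequence for each case: P(data | r = 1) = (6/7)(5/6)(1/5)(4/4) = 1/7; P(data | r = 3) = (4/7)(3/6)(3/5)(2/4) = 3/35; P(data | r = 5) = (2/7)(1/6)(5/5)(0/4) = 0; P(data | r = 6) = (1/7)(0/6) = 0.
Multiplying each by its prior: 1/4 · 1/7 = 1/28, 1/4 · 3/35 = 3/140, 1/4 · 0 = 0, 1/4 · 0 = 0; with total 2/35.
Therefore the posterior P(r = 3 | data) = (3/140) / (2/35) = 3/8.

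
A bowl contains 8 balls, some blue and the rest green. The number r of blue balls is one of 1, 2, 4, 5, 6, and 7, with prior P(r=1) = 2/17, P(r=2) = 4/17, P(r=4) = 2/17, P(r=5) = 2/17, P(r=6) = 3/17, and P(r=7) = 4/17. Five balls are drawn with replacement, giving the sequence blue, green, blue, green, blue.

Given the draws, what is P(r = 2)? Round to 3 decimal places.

Under each hypothesis, the probability of the observed sequence is: P(data | r = 1) = (1/8)(7/8)(1/8)(7/8)(1/8) = 0.0014954; P(data | r = 2) = (2/8)(6/8)(2/8)(6/8)(2/8) = 0.0087891; P(data | r = 4) = (4/8)(4/8)(4/8)(4/8)(4/8) = 0.03125; P(data | r = 5) = (5/8)(3/8)(5/8)(3/8)(5/8) = 0.034332; P(data | r = 6) = (6/8)(2/8)(6/8)(2/8)(6/8) = 0.026367; P(data | r = 7) = (7/8)(1/8)(7/8)(1/8)(7/8) = 0.010468.
Multiplying each by its prior: 2/17 · 0.0014954 = 0.00017592, 4/17 · 0.0087891 = 0.002068, 2/17 · 0.03125 = 0.0036765, 2/17 · 0.034332 = 0.0040391, 3/17 · 0.026367 = 0.004653, 4/17 · 0.010468 = 0.0024629; summing to 0.017075.
Therefore the posterior P(r = 2 | data) = (0.002068) / (0.017075) = 0.12111.

0.121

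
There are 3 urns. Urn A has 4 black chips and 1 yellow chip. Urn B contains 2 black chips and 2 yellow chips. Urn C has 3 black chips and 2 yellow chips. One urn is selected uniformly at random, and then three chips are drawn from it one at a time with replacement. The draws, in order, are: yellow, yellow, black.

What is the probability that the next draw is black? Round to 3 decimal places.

The likelihood of the observed sequence under each hypothesis: P(data | urn A) = (1/5)(1/5)(4/5) = 0.032; P(data | urn B) = (2/4)(2/4)(2/4) = 0.125; P(data | urn C) = (2/5)(2/5)(3/5) = 0.096.
Weighting by the prior gives 1/3 · 0.032 = 0.010667, 1/3 · 0.125 = 0.041667, 1/3 · 0.096 = 0.032; these sum to 0.084333.
The posterior is then P(urn A | data) = 0.12648, P(urn B | data) = 0.49407, P(urn C | data) = 0.37945.
The predictive probability is P(black next | data) = (4/5)(0.12648) + (1/2)(0.49407) + (3/5)(0.37945) = 0.57589.

0.576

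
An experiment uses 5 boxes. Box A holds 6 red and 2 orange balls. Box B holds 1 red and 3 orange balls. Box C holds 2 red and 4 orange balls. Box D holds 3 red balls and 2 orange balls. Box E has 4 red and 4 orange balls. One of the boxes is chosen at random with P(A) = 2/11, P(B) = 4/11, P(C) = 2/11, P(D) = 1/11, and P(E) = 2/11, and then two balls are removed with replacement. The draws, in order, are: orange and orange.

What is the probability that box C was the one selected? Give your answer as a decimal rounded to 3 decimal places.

0.227

The likelihood of the observed sequence under each hypothesis: P(data | box A) = (2/8)(2/8) = 0.0625; P(data | box B) = (3/4)(3/4) = 0.5625; P(data | box C) = (4/6)(4/6) = 0.44444; P(data | box D) = (2/5)(2/5) = 0.16; P(data | box E) = (4/8)(4/8) = 0.25.
The prior-weighted likelihoods are 2/11 · 0.0625 = 0.011364, 4/11 · 0.5625 = 0.20455, 2/11 · 0.44444 = 0.080808, 1/11 · 0.16 = 0.014545, 2/11 · 0.25 = 0.045455; with total 0.35672.
By Bayes' rule, P(box C | data) = (0.080808) / (0.35672) = 0.22653.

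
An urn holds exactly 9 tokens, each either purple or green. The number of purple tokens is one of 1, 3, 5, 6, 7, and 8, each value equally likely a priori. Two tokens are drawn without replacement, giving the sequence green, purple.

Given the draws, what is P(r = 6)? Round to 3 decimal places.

0.209

The likelihood of the observed sequence under each hypothesis: P(data | r = 1) = (8/9)(1/8) = 1/9; P(data | r = 3) = (6/9)(3/8) = 1/4; P(data | r = 5) = (4/9)(5/8) = 5/18; P(data | r = 6) = (3/9)(6/8) = 1/4; P(data | r = 7) = (2/9)(7/8) = 7/36; P(data | r = 8) = (1/9)(8/8) = 1/9.
Multiplying each by its prior: 1/6 · 1/9 = 1/54, 1/6 · 1/4 = 1/24, 1/6 · 5/18 = 5/108, 1/6 · 1/4 = 1/24, 1/6 · 7/36 = 7/216, 1/6 · 1/9 = 1/54; summing to 43/216.
So P(r = 6 | data) = (1/24) / (43/216) = 9/43.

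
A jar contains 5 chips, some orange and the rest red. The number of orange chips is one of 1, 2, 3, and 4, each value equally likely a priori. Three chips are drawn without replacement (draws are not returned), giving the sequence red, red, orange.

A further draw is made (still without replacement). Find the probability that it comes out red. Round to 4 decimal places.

0.6000

Under each hypothesis, the probability of the observed sequence is: P(data | r = 1) = (4/5)(3/4)(1/3) = 1/5; P(data | r = 2) = (3/5)(2/4)(2/3) = 1/5; P(data | r = 3) = (2/5)(1/4)(3/3) = 1/10; P(data | r = 4) = (1/5)(0/4) = 0.
Multiplying each by its prior: 1/4 · 1/5 = 1/20, 1/4 · 1/5 = 1/20, 1/4 · 1/10 = 1/40, 1/4 · 0 = 0; summing to 1/8.
Dividing through by the total gives posterior P(r = 1 | data) = 2/5, P(r = 2 | data) = 2/5, P(r = 3 | data) = 1/5, P(r = 4 | data) = 0.
The predictive probability is P(red next | data) = (1)(2/5) + (1/2)(2/5) + (0)(1/5) = 3/5.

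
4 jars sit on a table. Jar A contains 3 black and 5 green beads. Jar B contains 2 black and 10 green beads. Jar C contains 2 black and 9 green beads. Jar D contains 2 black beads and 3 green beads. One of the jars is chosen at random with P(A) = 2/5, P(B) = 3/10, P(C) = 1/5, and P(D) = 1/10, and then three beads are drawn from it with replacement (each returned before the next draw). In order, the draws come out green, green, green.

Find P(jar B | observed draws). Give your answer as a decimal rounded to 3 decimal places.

0.431

Compute the likelihood of the observed sequence for each case: P(data | jar A) = (5/8)(5/8)(5/8) = 0.24414; P(data | jar B) = (10/12)(10/12)(10/12) = 0.5787; P(data | jar C) = (9/11)(9/11)(9/11) = 0.54771; P(data | jar D) = (3/5)(3/5)(3/5) = 0.216.
The prior-weighted likelihoods are 2/5 · 0.24414 = 0.097656, 3/10 · 0.5787 = 0.17361, 1/5 · 0.54771 = 0.10954, 1/10 · 0.216 = 0.0216; summing to 0.40241.
Therefore the posterior P(jar B | data) = (0.17361) / (0.40241) = 0.43143.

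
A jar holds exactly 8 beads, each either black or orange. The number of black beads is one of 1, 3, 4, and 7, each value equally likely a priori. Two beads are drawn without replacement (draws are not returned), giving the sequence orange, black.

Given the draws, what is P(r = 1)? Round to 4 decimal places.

0.1556

Compute the likelihood of the observed sequence for each case: P(data | r = 1) = (7/8)(1/7) = 1/8; P(data | r = 3) = (5/8)(3/7) = 15/56; P(data | r = 4) = (4/8)(4/7) = 2/7; P(data | r = 7) = (1/8)(7/7) = 1/8.
The prior-weighted likelihoods are 1/4 · 1/8 = 1/32, 1/4 · 15/56 = 15/224, 1/4 · 2/7 = 1/14, 1/4 · 1/8 = 1/32; these sum to 45/224.
Therefore the posterior P(r = 1 | data) = (1/32) / (45/224) = 7/45.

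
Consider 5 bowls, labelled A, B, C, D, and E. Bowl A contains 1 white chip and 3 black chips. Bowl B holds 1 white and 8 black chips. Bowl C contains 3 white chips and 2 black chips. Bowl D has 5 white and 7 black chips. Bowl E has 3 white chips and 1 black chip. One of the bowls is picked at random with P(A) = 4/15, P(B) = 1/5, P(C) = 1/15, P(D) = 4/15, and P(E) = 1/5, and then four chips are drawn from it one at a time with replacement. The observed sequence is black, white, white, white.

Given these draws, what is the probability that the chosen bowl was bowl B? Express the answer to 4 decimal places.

0.0059

For each hypothesis, P(data | H) works out to: P(data | bowl A) = (3/4)(1/4)(1/4)(1/4) = 0.011719; P(data | bowl B) = (8/9)(1/9)(1/9)(1/9) = 0.0012193; P(data | bowl C) = (2/5)(3/5)(3/5)(3/5) = 0.0864; P(data | bowl D) = (7/12)(5/12)(5/12)(5/12) = 0.042197; P(data | bowl E) = (1/4)(3/4)(3/4)(3/4) = 0.10547.
Weighting by the prior gives 4/15 · 0.011719 = 0.003125, 1/5 · 0.0012193 = 0.00024387, 1/15 · 0.0864 = 0.00576, 4/15 · 0.042197 = 0.011253, 1/5 · 0.10547 = 0.021094; with total 0.041475.
By Bayes' rule, P(bowl B | data) = (0.00024387) / (0.041475) = 0.0058798.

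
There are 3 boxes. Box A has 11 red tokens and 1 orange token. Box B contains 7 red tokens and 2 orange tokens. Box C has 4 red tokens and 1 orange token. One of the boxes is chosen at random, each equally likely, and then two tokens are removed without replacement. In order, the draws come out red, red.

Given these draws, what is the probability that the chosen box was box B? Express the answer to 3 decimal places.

Compute the likelihood of the observed sequence for each case: P(data | box A) = (11/12)(10/11) = 5/6; P(data | box B) = (7/9)(6/8) = 7/12; P(data | box C) = (4/5)(3/4) = 3/5.
Multiplying each by its prior: 1/3 · 5/6 = 5/18, 1/3 · 7/12 = 7/36, 1/3 · 3/5 = 1/5; these sum to 121/180.
By Bayes' rule, P(box B | data) = (7/36) / (121/180) = 35/121.

0.289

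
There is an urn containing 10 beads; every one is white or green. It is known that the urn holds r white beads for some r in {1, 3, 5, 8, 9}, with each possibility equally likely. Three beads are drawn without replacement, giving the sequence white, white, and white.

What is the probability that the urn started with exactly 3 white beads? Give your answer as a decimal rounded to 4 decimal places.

0.0066

Under each hypothesis, the probability of the observed sequence is: P(data | r = 1) = (1/10)(0/9) = 0; P(data | r = 3) = (3/10)(2/9)(1/8) = 1/120; P(data | r = 5) = (5/10)(4/9)(3/8) = 1/12; P(data | r = 8) = (8/10)(7/9)(6/8) = 7/15; P(data | r = 9) = (9/10)(8/9)(7/8) = 7/10.
The prior-weighted likelihoods are 1/5 · 0 = 0, 1/5 · 1/120 = 1/600, 1/5 · 1/12 = 1/60, 1/5 · 7/15 = 7/75, 1/5 · 7/10 = 7/50; summing to 151/600.
So P(r = 3 | data) = (1/600) / (151/600) = 1/151.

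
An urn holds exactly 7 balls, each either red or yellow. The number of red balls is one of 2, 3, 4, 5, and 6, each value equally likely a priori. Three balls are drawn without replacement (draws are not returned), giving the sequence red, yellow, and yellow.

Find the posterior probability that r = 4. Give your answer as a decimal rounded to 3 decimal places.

0.218

For each hypothesis, P(data | H) works out to: P(data | r = 2) = (2/7)(5/6)(4/5) = 4/21; P(data | r = 3) = (3/7)(4/6)(3/5) = 6/35; P(data | r = 4) = (4/7)(3/6)(2/5) = 4/35; P(data | r = 5) = (5/7)(2/6)(1/5) = 1/21; P(data | r = 6) = (6/7)(1/6)(0/5) = 0.
Weighting by the prior gives 1/5 · 4/21 = 4/105, 1/5 · 6/35 = 6/175, 1/5 · 4/35 = 4/175, 1/5 · 1/21 = 1/105, 1/5 · 0 = 0; with total 11/105.
Hence P(r = 4 | data) = (4/175) / (11/105) = 12/55.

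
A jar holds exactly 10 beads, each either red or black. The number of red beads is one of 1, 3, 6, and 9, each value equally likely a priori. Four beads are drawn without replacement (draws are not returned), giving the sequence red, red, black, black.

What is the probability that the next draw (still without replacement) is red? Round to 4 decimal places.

0.4608

Compute the likelihood of the observed sequence for each case: P(data | r = 1) = (1/10)(0/9) = 0; P(data | r = 3) = (3/10)(2/9)(7/8)(6/7) = 1/20; P(data | r = 6) = (6/10)(5/9)(4/8)(3/7) = 1/14; P(data | r = 9) = (9/10)(8/9)(1/8)(0/7) = 0.
Multiplying each by its prior: 1/4 · 0 = 0, 1/4 · 1/20 = 1/80, 1/4 · 1/14 = 1/56, 1/4 · 0 = 0; these sum to 17/560.
Dividing through by the total gives posterior P(r = 1 | data) = 0, P(r = 3 | data) = 7/17, P(r = 6 | data) = 10/17, P(r = 9 | data) = 0.
Averaging over the posterior, P(red next | data) = (1/6)(7/17) + (2/3)(10/17) = 47/102.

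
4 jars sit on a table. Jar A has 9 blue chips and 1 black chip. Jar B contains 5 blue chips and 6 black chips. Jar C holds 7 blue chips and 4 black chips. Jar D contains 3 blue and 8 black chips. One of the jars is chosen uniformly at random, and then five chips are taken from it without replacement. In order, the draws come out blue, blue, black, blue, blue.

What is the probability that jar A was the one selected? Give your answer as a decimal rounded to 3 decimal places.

0.576

Under each hypothesis, the probability of the observed sequence is: P(data | jar A) = (9/10)(8/9)(1/8)(7/7)(6/6) = 0.1; P(data | jar B) = (5/11)(4/10)(6/9)(3/8)(2/7) = 0.012987; P(data | jar C) = (7/11)(6/10)(4/9)(5/8)(4/7) = 0.060606; P(data | jar D) = (3/11)(2/10)(8/9)(1/8)(0/7) = 0.
The prior-weighted likelihoods are 1/4 · 0.1 = 0.025, 1/4 · 0.012987 = 0.0032468, 1/4 · 0.060606 = 0.015152, 1/4 · 0 = 0; summing to 0.043398.
By Bayes' rule, P(jar A | data) = (0.025) / (0.043398) = 0.57606.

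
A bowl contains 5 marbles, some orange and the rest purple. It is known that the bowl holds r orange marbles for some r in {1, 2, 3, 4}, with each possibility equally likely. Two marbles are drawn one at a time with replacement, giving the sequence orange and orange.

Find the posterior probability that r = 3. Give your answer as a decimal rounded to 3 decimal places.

The likelihood of the observed sequence under each hypothesis: P(data | r = 1) = (1/5)(1/5) = 1/25; P(data | r = 2) = (2/5)(2/5) = 4/25; P(data | r = 3) = (3/5)(3/5) = 9/25; P(data | r = 4) = (4/5)(4/5) = 16/25.
Weighting by the prior gives 1/4 · 1/25 = 1/100, 1/4 · 4/25 = 1/25, 1/4 · 9/25 = 9/100, 1/4 · 16/25 = 4/25; summing to 3/10.
Hence P(r = 3 | data) = (9/100) / (3/10) = 3/10.

0.300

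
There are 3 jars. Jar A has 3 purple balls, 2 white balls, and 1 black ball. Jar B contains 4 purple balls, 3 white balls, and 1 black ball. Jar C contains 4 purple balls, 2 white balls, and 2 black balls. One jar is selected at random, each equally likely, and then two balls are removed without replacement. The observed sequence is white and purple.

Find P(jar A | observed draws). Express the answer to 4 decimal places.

0.3590

The likelihood of the observed sequence under each hypothesis: P(data | jar A) = (2/6)(3/5) = 1/5; P(data | jar B) = (3/8)(4/7) = 3/14; P(data | jar C) = (2/8)(4/7) = 1/7.
Weighting by the prior gives 1/3 · 1/5 = 1/15, 1/3 · 3/14 = 1/14, 1/3 · 1/7 = 1/21; with total 13/70.
Therefore the posterior P(jar A | data) = (1/15) / (13/70) = 14/39.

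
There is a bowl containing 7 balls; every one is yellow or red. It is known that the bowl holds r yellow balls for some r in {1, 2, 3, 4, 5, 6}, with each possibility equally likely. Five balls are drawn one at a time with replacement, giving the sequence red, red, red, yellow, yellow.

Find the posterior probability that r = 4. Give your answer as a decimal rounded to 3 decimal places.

0.220

Under each hypothesis, the probability of the observed sequence is: P(data | r = 1) = (6/7)(6/7)(6/7)(1/7)(1/7) = 0.012852; P(data | r = 2) = (5/7)(5/7)(5/7)(2/7)(2/7) = 0.02975; P(data | r = 3) = (4/7)(4/7)(4/7)(3/7)(3/7) = 0.034271; P(data | r = 4) = (3/7)(3/7)(3/7)(4/7)(4/7) = 0.025704; P(data | r = 5) = (2/7)(2/7)(2/7)(5/7)(5/7) = 0.0119; P(data | r = 6) = (1/7)(1/7)(1/7)(6/7)(6/7) = 0.002142.
The prior-weighted likelihoods are 1/6 · 0.012852 = 0.002142, 1/6 · 0.02975 = 0.0049583, 1/6 · 0.034271 = 0.0057119, 1/6 · 0.025704 = 0.0042839, 1/6 · 0.0119 = 0.0019833, 1/6 · 0.002142 = 0.00035699; with total 0.019436.
So P(r = 4 | data) = (0.0042839) / (0.019436) = 0.22041.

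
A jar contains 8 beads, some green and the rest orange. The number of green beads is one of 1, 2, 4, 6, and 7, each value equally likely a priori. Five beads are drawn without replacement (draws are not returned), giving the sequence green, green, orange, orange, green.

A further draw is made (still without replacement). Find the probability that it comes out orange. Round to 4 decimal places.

0.3636

Under each hypothesis, the probability of the observed sequence is: P(data | r = 1) = (1/8)(0/7) = 0; P(data | r = 2) = (2/8)(1/7)(6/6)(5/5)(0/4) = 0; P(data | r = 4) = (4/8)(3/7)(4/6)(3/5)(2/4) = 3/70; P(data | r = 6) = (6/8)(5/7)(2/6)(1/5)(4/4) = 1/28; P(data | r = 7) = (7/8)(6/7)(1/6)(0/5) = 0.
Multiplying each by its prior: 1/5 · 0 = 0, 1/5 · 0 = 0, 1/5 · 3/70 = 3/350, 1/5 · 1/28 = 1/140, 1/5 · 0 = 0; these sum to 11/700.
Normalising, the posterior is P(r = 1 | data) = 0, P(r = 2 | data) = 0, P(r = 4 | data) = 6/11, P(r = 6 | data) = 5/11, P(r = 7 | data) = 0.
So P(orange next | data) = Σ P(orange next | H) P(H | data) = (2/3)(6/11) + (0)(5/11) = 4/11.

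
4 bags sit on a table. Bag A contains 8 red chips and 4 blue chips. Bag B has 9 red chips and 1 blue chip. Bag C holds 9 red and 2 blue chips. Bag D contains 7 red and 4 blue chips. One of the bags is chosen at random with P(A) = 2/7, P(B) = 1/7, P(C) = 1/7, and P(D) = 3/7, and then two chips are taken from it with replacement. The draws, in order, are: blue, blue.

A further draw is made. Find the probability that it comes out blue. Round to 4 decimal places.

Under each hypothesis, the probability of the observed sequence is: P(data | bag A) = (4/12)(4/12) = 0.11111; P(data | bag B) = (1/10)(1/10) = 0.01; P(data | bag C) = (2/11)(2/11) = 0.033058; P(data | bag D) = (4/11)(4/11) = 0.13223.
The prior-weighted likelihoods are 2/7 · 0.11111 = 0.031746, 1/7 · 0.01 = 0.0014286, 1/7 · 0.033058 = 0.0047226, 3/7 · 0.13223 = 0.056671; these sum to 0.094568.
Normalising, the posterior is P(bag A | data) = 0.3357, P(bag B | data) = 0.015106, P(bag C | data) = 0.049938, P(bag D | data) = 0.59926.
Averaging over the posterior, P(blue next | data) = (1/3)(0.3357) + (1/10)(0.015106) + (2/11)(0.049938) + (4/11)(0.59926) = 0.3404.

0.3404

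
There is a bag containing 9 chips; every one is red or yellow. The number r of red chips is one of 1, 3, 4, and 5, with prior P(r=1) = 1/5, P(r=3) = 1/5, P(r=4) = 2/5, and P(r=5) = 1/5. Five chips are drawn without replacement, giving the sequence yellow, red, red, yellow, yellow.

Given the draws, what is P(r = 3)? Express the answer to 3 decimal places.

0.273

Under each hypothesis, the probability of the observed sequence is: P(data | r = 1) = (8/9)(1/8)(0/7) = 0; P(data | r = 3) = (6/9)(3/8)(2/7)(5/6)(4/5) = 1/21; P(data | r = 4) = (5/9)(4/8)(3/7)(4/6)(3/5) = 1/21; P(data | r = 5) = (4/9)(5/8)(4/7)(3/6)(2/5) = 2/63.
Multiplying each by its prior: 1/5 · 0 = 0, 1/5 · 1/21 = 1/105, 2/5 · 1/21 = 2/105, 1/5 · 2/63 = 2/315; summing to 11/315.
Therefore the posterior P(r = 3 | data) = (1/105) / (11/315) = 3/11.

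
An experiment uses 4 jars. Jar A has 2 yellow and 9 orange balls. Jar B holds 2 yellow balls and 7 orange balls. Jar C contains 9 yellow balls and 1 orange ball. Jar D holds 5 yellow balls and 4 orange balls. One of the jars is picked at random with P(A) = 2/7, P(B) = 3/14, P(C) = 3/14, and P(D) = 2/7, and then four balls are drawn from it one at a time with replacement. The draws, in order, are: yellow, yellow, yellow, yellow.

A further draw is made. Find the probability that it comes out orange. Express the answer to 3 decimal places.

For each hypothesis, P(data | H) works out to: P(data | jar A) = (2/11)(2/11)(2/11)(2/11) = 0.0010928; P(data | jar B) = (2/9)(2/9)(2/9)(2/9) = 0.0024387; P(data | jar C) = (9/10)(9/10)(9/10)(9/10) = 0.6561; P(data | jar D) = (5/9)(5/9)(5/9)(5/9) = 0.09526.
Weighting by the prior gives 2/7 · 0.0010928 = 0.00031223, 3/14 · 0.0024387 = 0.00052257, 3/14 · 0.6561 = 0.14059, 2/7 · 0.09526 = 0.027217; summing to 0.16864.
The posterior is then P(jar A | data) = 0.0018514, P(jar B | data) = 0.0030986, P(jar C | data) = 0.83366, P(jar D | data) = 0.16139.
The predictive probability is P(orange next | data) = (9/11)(0.0018514) + (7/9)(0.0030986) + (1/10)(0.83366) + (4/9)(0.16139) = 0.15902.

0.159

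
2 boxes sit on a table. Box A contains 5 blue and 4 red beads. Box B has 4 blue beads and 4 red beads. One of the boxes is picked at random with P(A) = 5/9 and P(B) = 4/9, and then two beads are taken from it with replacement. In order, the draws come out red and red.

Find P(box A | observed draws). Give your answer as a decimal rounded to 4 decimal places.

0.4969

For each hypothesis, P(data | H) works out to: P(data | box A) = (4/9)(4/9) = 16/81; P(data | box B) = (4/8)(4/8) = 1/4.
Multiplying each by its prior: 5/9 · 16/81 = 80/729, 4/9 · 1/4 = 1/9; these sum to 161/729.
So P(box A | data) = (80/729) / (161/729) = 80/161.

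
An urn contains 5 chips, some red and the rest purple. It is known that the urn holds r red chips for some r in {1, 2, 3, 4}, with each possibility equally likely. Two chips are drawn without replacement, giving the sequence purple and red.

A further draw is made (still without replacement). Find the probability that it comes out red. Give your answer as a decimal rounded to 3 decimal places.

For each hypothesis, P(data | H) works out to: P(data | r = 1) = (4/5)(1/4) = 1/5; P(data | r = 2) = (3/5)(2/4) = 3/10; P(data | r = 3) = (2/5)(3/4) = 3/10; P(data | r = 4) = (1/5)(4/4) = 1/5.
Multiplying each by its prior: 1/4 · 1/5 = 1/20, 1/4 · 3/10 = 3/40, 1/4 · 3/10 = 3/40, 1/4 · 1/5 = 1/20; these sum to 1/4.
The posterior is then P(r = 1 | data) = 1/5, P(r = 2 | data) = 3/10, P(r = 3 | data) = 3/10, P(r = 4 | data) = 1/5.
The predictive probability is P(red next | data) = (0)(1/5) + (1/3)(3/10) + (2/3)(3/10) + (1)(1/5) = 1/2.

0.500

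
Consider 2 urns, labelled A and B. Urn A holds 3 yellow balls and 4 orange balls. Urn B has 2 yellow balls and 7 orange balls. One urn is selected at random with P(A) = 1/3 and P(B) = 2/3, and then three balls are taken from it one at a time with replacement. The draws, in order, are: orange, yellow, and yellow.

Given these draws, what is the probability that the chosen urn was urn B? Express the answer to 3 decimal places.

Under each hypothesis, the probability of the observed sequence is: P(data | urn A) = (4/7)(3/7)(3/7) = 0.10496; P(data | urn B) = (7/9)(2/9)(2/9) = 0.038409.
The prior-weighted likelihoods are 1/3 · 0.10496 = 0.034985, 2/3 · 0.038409 = 0.025606; these sum to 0.060591.
Therefore the posterior P(urn B | data) = (0.025606) / (0.060591) = 0.4226.

0.423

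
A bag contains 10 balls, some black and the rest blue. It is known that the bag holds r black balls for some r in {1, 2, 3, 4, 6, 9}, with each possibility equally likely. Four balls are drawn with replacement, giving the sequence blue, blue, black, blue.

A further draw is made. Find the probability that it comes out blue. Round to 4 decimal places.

For each hypothesis, P(data | H) works out to: P(data | r = 1) = (9/10)(9/10)(1/10)(9/10) = 0.0729; P(data | r = 2) = (8/10)(8/10)(2/10)(8/10) = 0.1024; P(data | r = 3) = (7/10)(7/10)(3/10)(7/10) = 0.1029; P(data | r = 4) = (6/10)(6/10)(4/10)(6/10) = 0.0864; P(data | r = 6) = (4/10)(4/10)(6/10)(4/10) = 0.0384; P(data | r = 9) = (1/10)(1/10)(9/10)(1/10) = 0.0009.
Weighting by the prior gives 1/6 · 0.0729 = 0.01215, 1/6 · 0.1024 = 0.017067, 1/6 · 0.1029 = 0.01715, 1/6 · 0.0864 = 0.0144, 1/6 · 0.0384 = 0.0064, 1/6 · 0.0009 = 0.00015; with total 0.067317.
Dividing through by the total gives posterior P(r = 1 | data) = 0.18049, P(r = 2 | data) = 0.25353, P(r = 3 | data) = 0.25477, P(r = 4 | data) = 0.21391, P(r = 6 | data) = 0.095073, P(r = 9 | data) = 0.0022283.
Averaging over the posterior, P(blue next | data) = (9/10)(0.18049) + (4/5)(0.25353) + (7/10)(0.25477) + (3/5)(0.21391) + (2/5)(0.095073) + (1/10)(0.0022283) = 0.7102.

0.7102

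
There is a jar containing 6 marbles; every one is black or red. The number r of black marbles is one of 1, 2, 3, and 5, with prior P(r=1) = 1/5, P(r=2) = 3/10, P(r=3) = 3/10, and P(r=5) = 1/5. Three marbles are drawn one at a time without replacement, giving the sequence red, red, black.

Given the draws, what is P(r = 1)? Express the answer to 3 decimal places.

0.241

The likelihood of the observed sequence under each hypothesis: P(data | r = 1) = (5/6)(4/5)(1/4) = 1/6; P(data | r = 2) = (4/6)(3/5)(2/4) = 1/5; P(data | r = 3) = (3/6)(2/5)(3/4) = 3/20; P(data | r = 5) = (1/6)(0/5) = 0.
Weighting by the prior gives 1/5 · 1/6 = 1/30, 3/10 · 1/5 = 3/50, 3/10 · 3/20 = 9/200, 1/5 · 0 = 0; these sum to 83/600.
By Bayes' rule, P(r = 1 | data) = (1/30) / (83/600) = 20/83.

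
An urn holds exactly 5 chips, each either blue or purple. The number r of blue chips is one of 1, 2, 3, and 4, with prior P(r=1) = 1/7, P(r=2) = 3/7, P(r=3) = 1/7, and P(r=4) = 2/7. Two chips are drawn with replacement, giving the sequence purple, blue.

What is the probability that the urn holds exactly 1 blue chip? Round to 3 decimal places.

The likelihood of the observed sequence under each hypothesis: P(data | r = 1) = (4/5)(1/5) = 4/25; P(data | r = 2) = (3/5)(2/5) = 6/25; P(data | r = 3) = (2/5)(3/5) = 6/25; P(data | r = 4) = (1/5)(4/5) = 4/25.
Weighting by the prior gives 1/7 · 4/25 = 4/175, 3/7 · 6/25 = 18/175, 1/7 · 6/25 = 6/175, 2/7 · 4/25 = 8/175; summing to 36/175.
By Bayes' rule, P(r = 1 | data) = (4/175) / (36/175) = 1/9.

0.111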